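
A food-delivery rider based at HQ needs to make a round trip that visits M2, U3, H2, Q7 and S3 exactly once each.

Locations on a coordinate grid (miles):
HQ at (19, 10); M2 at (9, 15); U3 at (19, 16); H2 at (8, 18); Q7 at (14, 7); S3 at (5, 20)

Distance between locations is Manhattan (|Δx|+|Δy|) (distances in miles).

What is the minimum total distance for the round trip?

HQ→M2→U3→H2→Q7→S3→HQ: 15+11+13+17+22+24 = 102
HQ→M2→U3→H2→S3→Q7→HQ: 15+11+13+5+22+8 = 74
HQ→M2→U3→Q7→H2→S3→HQ: 15+11+14+17+5+24 = 86
HQ→M2→U3→Q7→S3→H2→HQ: 15+11+14+22+5+19 = 86
HQ→M2→U3→S3→H2→Q7→HQ: 15+11+18+5+17+8 = 74
HQ→M2→U3→S3→Q7→H2→HQ: 15+11+18+22+17+19 = 102
HQ→M2→H2→U3→Q7→S3→HQ: 15+4+13+14+22+24 = 92
HQ→M2→H2→U3→S3→Q7→HQ: 15+4+13+18+22+8 = 80
HQ→M2→H2→Q7→U3→S3→HQ: 15+4+17+14+18+24 = 92
HQ→M2→H2→Q7→S3→U3→HQ: 15+4+17+22+18+6 = 82
HQ→M2→H2→S3→U3→Q7→HQ: 15+4+5+18+14+8 = 64
HQ→M2→H2→S3→Q7→U3→HQ: 15+4+5+22+14+6 = 66
HQ→M2→Q7→U3→H2→S3→HQ: 15+13+14+13+5+24 = 84
HQ→M2→Q7→U3→S3→H2→HQ: 15+13+14+18+5+19 = 84
… (46 more)
HQ→U3→H2→S3→M2→Q7→HQ: 6+13+5+9+13+8 = 54  ← best
The minimum is 54.
One optimal route: HQ → U3 → H2 → S3 → M2 → Q7 → HQ (or its reverse).

54 miles — the shortest possible round trip.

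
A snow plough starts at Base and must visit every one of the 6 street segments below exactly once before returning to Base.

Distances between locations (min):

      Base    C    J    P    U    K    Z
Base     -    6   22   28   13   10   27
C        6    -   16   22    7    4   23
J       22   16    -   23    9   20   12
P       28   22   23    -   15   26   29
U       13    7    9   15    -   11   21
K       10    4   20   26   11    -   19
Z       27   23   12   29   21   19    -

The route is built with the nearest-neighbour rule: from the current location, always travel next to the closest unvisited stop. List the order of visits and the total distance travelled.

Total distance 99 min via the nearest-neighbour route Base → C → K → U → J → Z → P → Base.

From Base: distances to unvisited — C=6, K=10, U=13, J=22, Z=27, P=28. Nearest is C (6).
From C: distances to unvisited — K=4, U=7, J=16, P=22, Z=23. Nearest is K (4).
From K: distances to unvisited — U=11, Z=19, J=20, P=26. Nearest is U (11).
From U: distances to unvisited — J=9, P=15, Z=21. Nearest is J (9).
From J: distances to unvisited — Z=12, P=23. Nearest is Z (12).
From Z: distances to unvisited — P=29. Nearest is P (29).
Return P→Base: 28.
Total = 6 + 4 + 11 + 9 + 12 + 29 + 28 = 99.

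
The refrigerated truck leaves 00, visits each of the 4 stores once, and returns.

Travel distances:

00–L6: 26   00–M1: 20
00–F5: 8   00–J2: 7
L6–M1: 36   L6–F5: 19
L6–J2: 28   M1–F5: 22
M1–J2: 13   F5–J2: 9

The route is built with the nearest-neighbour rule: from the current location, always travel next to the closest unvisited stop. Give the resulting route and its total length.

00 → [J2:7 / F5:8 / M1:20 / L6:26] → J2 (7)
J2 → [F5:9 / M1:13 / L6:28] → F5 (9)
F5 → [L6:19 / M1:22] → L6 (19)
L6 → [M1:36] → M1 (36)
Return M1→00: 20.
Total = 7 + 9 + 19 + 36 + 20 = 91.

Total distance 91 via the nearest-neighbour route 00 → J2 → F5 → L6 → M1 → 00.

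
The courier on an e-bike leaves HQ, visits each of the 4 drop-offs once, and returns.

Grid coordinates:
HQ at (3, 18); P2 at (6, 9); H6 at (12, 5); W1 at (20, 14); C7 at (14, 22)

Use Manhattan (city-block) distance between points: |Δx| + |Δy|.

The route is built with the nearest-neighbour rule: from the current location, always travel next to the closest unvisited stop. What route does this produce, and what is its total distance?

68 along HQ → P2 → H6 → W1 → C7 → HQ.

HQ → [P2:12 / C7:15 / W1:21 / H6:22] → P2 (12)
P2 → [H6:10 / W1:19 / C7:21] → H6 (10)
H6 → [W1:17 / C7:19] → W1 (17)
W1 → [C7:14] → C7 (14)
Return C7→HQ: 15.
Total = 12 + 10 + 17 + 14 + 15 = 68.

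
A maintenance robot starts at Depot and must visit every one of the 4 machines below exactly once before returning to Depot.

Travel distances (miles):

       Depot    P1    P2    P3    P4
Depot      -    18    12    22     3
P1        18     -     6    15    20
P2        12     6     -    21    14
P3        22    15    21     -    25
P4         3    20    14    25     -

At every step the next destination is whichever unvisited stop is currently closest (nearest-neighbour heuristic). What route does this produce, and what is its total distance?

Nearest-neighbour total = 60 miles; route Depot → P4 → P2 → P1 → P3 → Depot.

From Depot: distances to unvisited — P4=3, P2=12, P1=18, P3=22. Nearest is P4 (3).
From P4: distances to unvisited — P2=14, P1=20, P3=25. Nearest is P2 (14).
From P2: distances to unvisited — P1=6, P3=21. Nearest is P1 (6).
From P1: distances to unvisited — P3=15. Nearest is P3 (15).
Return P3→Depot: 22.
Total = 3 + 14 + 6 + 15 + 22 = 60.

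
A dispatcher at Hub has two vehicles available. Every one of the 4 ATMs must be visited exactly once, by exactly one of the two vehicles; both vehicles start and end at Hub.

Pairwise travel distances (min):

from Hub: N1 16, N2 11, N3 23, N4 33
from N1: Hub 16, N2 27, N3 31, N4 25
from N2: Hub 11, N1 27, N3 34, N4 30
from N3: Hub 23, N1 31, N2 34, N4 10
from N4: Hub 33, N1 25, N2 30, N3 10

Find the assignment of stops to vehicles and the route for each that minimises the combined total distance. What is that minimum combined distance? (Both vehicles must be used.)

96 min — the smallest possible combined total.

There are 2^3 − 1 = 7 ways to divide the 4 stops into two non-empty groups. For each, the best each vehicle can do is its own shortest tour through its group:
  {N1} + {N2, N3, N4}: 32 + 74 = 106
  {N2} + {N1, N3, N4}: 22 + 74 = 96
  {N1, N2} + {N3, N4}: 54 + 66 = 120
  {N3} + {N1, N2, N4}: 46 + 82 = 128
  {N1, N3} + {N2, N4}: 70 + 74 = 144
  {N2, N3} + {N1, N4}: 68 + 74 = 142
  … (7 splits in total)
Best: vehicle 1 Hub → N2 → Hub = 22; vehicle 2 Hub → N1 → N4 → N3 → Hub = 74; combined 96.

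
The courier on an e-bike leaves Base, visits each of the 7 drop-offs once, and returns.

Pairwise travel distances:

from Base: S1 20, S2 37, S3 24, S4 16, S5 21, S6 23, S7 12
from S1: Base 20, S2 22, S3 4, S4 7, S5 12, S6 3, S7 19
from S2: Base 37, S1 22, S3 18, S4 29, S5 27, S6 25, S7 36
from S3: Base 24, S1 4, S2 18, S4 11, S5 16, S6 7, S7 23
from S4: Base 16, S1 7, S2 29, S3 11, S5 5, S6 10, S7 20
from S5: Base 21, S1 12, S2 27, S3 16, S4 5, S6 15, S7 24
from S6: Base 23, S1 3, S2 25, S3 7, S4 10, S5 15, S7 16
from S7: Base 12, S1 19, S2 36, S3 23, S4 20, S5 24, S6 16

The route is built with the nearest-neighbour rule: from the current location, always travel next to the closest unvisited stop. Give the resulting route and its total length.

At Base the remaining stops are S7 12, S4 16, S1 20, S5 21, S6 23, S3 24, S2 37; go to S7.
At S7 the remaining stops are S6 16, S1 19, S4 20, S3 23, S5 24, S2 36; go to S6.
At S6 the remaining stops are S1 3, S3 7, S4 10, S5 15, S2 25; go to S1.
At S1 the remaining stops are S3 4, S4 7, S5 12, S2 22; go to S3.
At S3 the remaining stops are S4 11, S5 16, S2 18; go to S4.
At S4 the remaining stops are S5 5, S2 29; go to S5.
At S5 the remaining stops are S2 27; go to S2.
Return S2→Base: 37.
Total = 12 + 16 + 3 + 4 + 11 + 5 + 27 + 37 = 115.

115 along Base → S7 → S6 → S1 → S3 → S4 → S5 → S2 → Base.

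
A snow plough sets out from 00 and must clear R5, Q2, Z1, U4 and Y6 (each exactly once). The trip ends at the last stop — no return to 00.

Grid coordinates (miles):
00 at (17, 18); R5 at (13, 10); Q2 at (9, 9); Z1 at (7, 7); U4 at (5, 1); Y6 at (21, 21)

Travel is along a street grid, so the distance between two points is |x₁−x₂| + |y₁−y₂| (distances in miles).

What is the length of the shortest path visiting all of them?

43 miles — the minimum one-way total.

There are 5! = 120 possible orderings.
00→R5→Q2→Z1→U4→Y6: 12+5+4+8+36 = 65
00→R5→Q2→Z1→Y6→U4: 12+5+4+28+36 = 85
00→R5→Q2→U4→Z1→Y6: 12+5+12+8+28 = 65
00→R5→Q2→U4→Y6→Z1: 12+5+12+36+28 = 93
00→R5→Q2→Y6→Z1→U4: 12+5+24+28+8 = 77
00→R5→Q2→Y6→U4→Z1: 12+5+24+36+8 = 85
00→R5→Z1→Q2→U4→Y6: 12+9+4+12+36 = 73
00→R5→Z1→Q2→Y6→U4: 12+9+4+24+36 = 85
00→R5→Z1→U4→Q2→Y6: 12+9+8+12+24 = 65
00→R5→Z1→U4→Y6→Q2: 12+9+8+36+24 = 89
00→R5→Z1→Y6→Q2→U4: 12+9+28+24+12 = 85
00→R5→Z1→Y6→U4→Q2: 12+9+28+36+12 = 97
00→R5→U4→Q2→Z1→Y6: 12+17+12+4+28 = 73
00→R5→U4→Q2→Y6→Z1: 12+17+12+24+28 = 93
… (106 more)
00→Y6→R5→Q2→Z1→U4: 7+19+5+4+8 = 43  ← best
The minimum is 43.
One shortest path: 00 → Y6 → R5 → Q2 → Z1 → U4.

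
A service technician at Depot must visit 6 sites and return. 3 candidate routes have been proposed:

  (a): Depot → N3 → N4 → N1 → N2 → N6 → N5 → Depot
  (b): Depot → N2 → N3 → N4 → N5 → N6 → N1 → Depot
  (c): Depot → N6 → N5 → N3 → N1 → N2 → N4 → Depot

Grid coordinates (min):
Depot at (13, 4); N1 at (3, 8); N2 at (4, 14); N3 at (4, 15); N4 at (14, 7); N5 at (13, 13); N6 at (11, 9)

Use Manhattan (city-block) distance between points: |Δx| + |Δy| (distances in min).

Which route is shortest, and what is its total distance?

Shortest is (c), total 60 min.

(a): 20 + 18 + 12 + 7 + 12 + 6 + 9 = 84
(b): 19 + 1 + 18 + 7 + 6 + 9 + 14 = 74
(c): 7 + 6 + 11 + 8 + 7 + 17 + 4 = 60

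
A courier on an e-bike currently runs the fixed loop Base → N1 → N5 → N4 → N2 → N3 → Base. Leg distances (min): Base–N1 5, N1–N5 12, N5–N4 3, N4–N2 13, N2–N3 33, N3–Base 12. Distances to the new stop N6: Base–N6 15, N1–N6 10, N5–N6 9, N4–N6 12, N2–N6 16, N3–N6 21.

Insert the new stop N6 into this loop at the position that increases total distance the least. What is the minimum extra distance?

+4 min — insert N6 between N2 and N3.

Insertion cost between consecutive stops i–j is d(i,N6) + d(N6,j) − d(i,j):
  between Base and N1: 15 + 10 − 5 = 20
  between N1 and N5: 10 + 9 − 12 = 7
  between N5 and N4: 9 + 12 − 3 = 18
  between N4 and N2: 12 + 16 − 13 = 15
  between N2 and N3: 16 + 21 − 33 = 4
  between N3 and Base: 21 + 15 − 12 = 24
Cheapest insertion is between N2 and N3, adding 4.
New total = 78 + 4 = 82.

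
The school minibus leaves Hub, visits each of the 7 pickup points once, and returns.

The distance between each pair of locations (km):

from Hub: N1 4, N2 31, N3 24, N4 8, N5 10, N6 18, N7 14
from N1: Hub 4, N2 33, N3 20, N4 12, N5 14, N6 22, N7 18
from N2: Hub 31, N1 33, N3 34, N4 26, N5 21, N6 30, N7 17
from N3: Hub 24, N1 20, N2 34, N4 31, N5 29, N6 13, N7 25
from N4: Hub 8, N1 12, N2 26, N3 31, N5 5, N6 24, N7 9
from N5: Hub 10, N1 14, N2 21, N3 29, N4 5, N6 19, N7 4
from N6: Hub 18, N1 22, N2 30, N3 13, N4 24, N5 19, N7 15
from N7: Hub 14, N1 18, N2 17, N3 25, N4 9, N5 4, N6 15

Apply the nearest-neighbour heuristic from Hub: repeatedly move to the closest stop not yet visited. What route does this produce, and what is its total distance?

Hub → [N1:4 / N4:8 / N5:10 / N7:14 / N6:18 / N3:24 / N2:31] → N1 (4)
N1 → [N4:12 / N5:14 / N7:18 / N3:20 / N6:22 / N2:33] → N4 (12)
N4 → [N5:5 / N7:9 / N6:24 / N2:26 / N3:31] → N5 (5)
N5 → [N7:4 / N6:19 / N2:21 / N3:29] → N7 (4)
N7 → [N6:15 / N2:17 / N3:25] → N6 (15)
N6 → [N3:13 / N2:30] → N3 (13)
N3 → [N2:34] → N2 (34)
Return N2→Hub: 31.
Total = 4 + 12 + 5 + 4 + 15 + 13 + 34 + 31 = 118.

Total distance 118 km via the nearest-neighbour route Hub → N1 → N4 → N5 → N7 → N6 → N3 → N2 → Hub.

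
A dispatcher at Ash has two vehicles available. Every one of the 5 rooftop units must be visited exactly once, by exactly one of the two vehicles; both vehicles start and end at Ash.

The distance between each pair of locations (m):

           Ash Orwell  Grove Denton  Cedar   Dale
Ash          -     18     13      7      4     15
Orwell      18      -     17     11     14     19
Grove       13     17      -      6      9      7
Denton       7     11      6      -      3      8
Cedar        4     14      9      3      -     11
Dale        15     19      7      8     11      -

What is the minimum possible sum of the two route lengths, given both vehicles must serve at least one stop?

Check every non-empty split of the stops between the two vehicles; for each half take its own optimal tour:
  {Orwell} + {Grove, Denton, Cedar, Dale}: 36 + 35 = 71
  {Grove} + {Orwell, Denton, Cedar, Dale}: 26 + 52 = 78
  {Orwell, Grove} + {Denton, Cedar, Dale}: 48 + 30 = 78
  {Denton} + {Orwell, Grove, Cedar, Dale}: 14 + 57 = 71
  {Orwell, Denton} + {Grove, Cedar, Dale}: 36 + 35 = 71
  {Grove, Denton} + {Orwell, Cedar, Dale}: 26 + 52 = 78
  … (15 splits in total)
  {Cedar} + {Orwell, Grove, Denton, Dale}: 8 + 57 = 65  ← best
Best: vehicle 1 Ash → Cedar → Ash = 8; vehicle 2 Ash → Orwell → Grove → Dale → Denton → Ash = 57; combined 65.

65 m — the smallest possible combined total.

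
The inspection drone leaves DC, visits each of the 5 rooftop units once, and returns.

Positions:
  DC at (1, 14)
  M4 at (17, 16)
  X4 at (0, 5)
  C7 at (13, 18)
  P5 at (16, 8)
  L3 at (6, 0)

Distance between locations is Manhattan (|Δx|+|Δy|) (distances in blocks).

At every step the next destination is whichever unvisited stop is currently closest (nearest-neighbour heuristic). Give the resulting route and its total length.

Nearest-neighbour total = 70 blocks; route DC → X4 → L3 → P5 → M4 → C7 → DC.

DC → [X4:10 / C7:16 / M4:18 / L3:19 / P5:21] → X4 (10)
X4 → [L3:11 / P5:19 / C7:26 / M4:28] → L3 (11)
L3 → [P5:18 / C7:25 / M4:27] → P5 (18)
P5 → [M4:9 / C7:13] → M4 (9)
M4 → [C7:6] → C7 (6)
Return C7→DC: 16.
Total = 10 + 11 + 18 + 9 + 6 + 16 = 70.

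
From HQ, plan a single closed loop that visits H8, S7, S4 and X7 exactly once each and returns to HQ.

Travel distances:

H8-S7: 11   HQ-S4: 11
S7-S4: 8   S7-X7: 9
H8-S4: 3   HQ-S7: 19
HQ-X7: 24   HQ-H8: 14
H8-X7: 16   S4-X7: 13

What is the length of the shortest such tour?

HQ-H8-S7-S4-X7-HQ: 14+11+8+13+24 = 70
HQ-H8-S7-X7-S4-HQ: 14+11+9+13+11 = 58
HQ-H8-S4-S7-X7-HQ: 14+3+8+9+24 = 58
HQ-H8-S4-X7-S7-HQ: 14+3+13+9+19 = 58
HQ-H8-X7-S7-S4-HQ: 14+16+9+8+11 = 58
HQ-H8-X7-S4-S7-HQ: 14+16+13+8+19 = 70
HQ-S7-H8-S4-X7-HQ: 19+11+3+13+24 = 70
HQ-S7-H8-X7-S4-HQ: 19+11+16+13+11 = 70
HQ-S7-S4-H8-X7-HQ: 19+8+3+16+24 = 70
HQ-S7-X7-H8-S4-HQ: 19+9+16+3+11 = 58
HQ-S4-H8-S7-X7-HQ: 11+3+11+9+24 = 58
HQ-S4-S7-H8-X7-HQ: 11+8+11+16+24 = 70
The minimum is 58.
One optimal route: HQ → H8 → S7 → X7 → S4 → HQ (or its reverse).

Shortest round trip = 58.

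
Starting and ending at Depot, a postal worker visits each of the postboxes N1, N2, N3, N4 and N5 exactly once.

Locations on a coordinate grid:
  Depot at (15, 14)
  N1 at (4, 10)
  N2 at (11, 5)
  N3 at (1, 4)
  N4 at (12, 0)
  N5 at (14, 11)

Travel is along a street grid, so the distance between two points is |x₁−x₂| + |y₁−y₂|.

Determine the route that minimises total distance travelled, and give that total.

There are 60 distinct closed tours to check (reversals are equivalent).
Depot→N1→N2→N3→N4→N5→Depot: 15+12+11+15+13+4 = 70
Depot→N1→N2→N3→N5→N4→Depot: 15+12+11+20+13+17 = 88
Depot→N1→N2→N4→N3→N5→Depot: 15+12+6+15+20+4 = 72
Depot→N1→N2→N4→N5→N3→Depot: 15+12+6+13+20+24 = 90
Depot→N1→N2→N5→N3→N4→Depot: 15+12+9+20+15+17 = 88
Depot→N1→N2→N5→N4→N3→Depot: 15+12+9+13+15+24 = 88
Depot→N1→N3→N2→N4→N5→Depot: 15+9+11+6+13+4 = 58
Depot→N1→N3→N2→N5→N4→Depot: 15+9+11+9+13+17 = 74
Depot→N1→N3→N4→N2→N5→Depot: 15+9+15+6+9+4 = 58
Depot→N1→N3→N4→N5→N2→Depot: 15+9+15+13+9+13 = 74
Depot→N1→N3→N5→N2→N4→Depot: 15+9+20+9+6+17 = 76
Depot→N1→N3→N5→N4→N2→Depot: 15+9+20+13+6+13 = 76
Depot→N1→N4→N2→N3→N5→Depot: 15+18+6+11+20+4 = 74
Depot→N1→N4→N2→N5→N3→Depot: 15+18+6+9+20+24 = 92
… (46 more)
The minimum is 58.
One optimal route: Depot → N1 → N3 → N2 → N4 → N5 → Depot (or its reverse).

Shortest round trip = 58.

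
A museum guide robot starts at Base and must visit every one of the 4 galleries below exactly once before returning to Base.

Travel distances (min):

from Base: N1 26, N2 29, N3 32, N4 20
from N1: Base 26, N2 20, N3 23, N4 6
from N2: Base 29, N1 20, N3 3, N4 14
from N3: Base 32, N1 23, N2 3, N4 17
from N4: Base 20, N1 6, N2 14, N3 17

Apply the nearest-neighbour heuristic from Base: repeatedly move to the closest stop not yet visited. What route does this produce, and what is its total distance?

Total distance 81 min via the nearest-neighbour route Base → N4 → N1 → N2 → N3 → Base.

At Base the remaining stops are N4 20, N1 26, N2 29, N3 32; go to N4.
At N4 the remaining stops are N1 6, N2 14, N3 17; go to N1.
At N1 the remaining stops are N2 20, N3 23; go to N2.
At N2 the remaining stops are N3 3; go to N3.
Return N3→Base: 32.
Total = 20 + 6 + 20 + 3 + 32 = 81.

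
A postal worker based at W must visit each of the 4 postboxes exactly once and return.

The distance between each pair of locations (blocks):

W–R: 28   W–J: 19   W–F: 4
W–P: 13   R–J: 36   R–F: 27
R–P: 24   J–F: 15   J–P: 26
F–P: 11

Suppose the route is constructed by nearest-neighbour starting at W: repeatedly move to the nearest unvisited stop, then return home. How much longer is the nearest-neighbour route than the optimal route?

From W: F=4, P=13, J=19, R=28 → choose F (4).
From F: P=11, J=15, R=27 → choose P (11).
From P: R=24, J=26 → choose R (24).
From R: J=36 → choose J (36).
NN route W → F → P → R → J → W costs 94.
Optimal: W → F → J → R → P → W costs 92 (by enumerating all 12 distinct tours).
Excess = 94 − 92 = 2.

Excess over optimum: 2 blocks.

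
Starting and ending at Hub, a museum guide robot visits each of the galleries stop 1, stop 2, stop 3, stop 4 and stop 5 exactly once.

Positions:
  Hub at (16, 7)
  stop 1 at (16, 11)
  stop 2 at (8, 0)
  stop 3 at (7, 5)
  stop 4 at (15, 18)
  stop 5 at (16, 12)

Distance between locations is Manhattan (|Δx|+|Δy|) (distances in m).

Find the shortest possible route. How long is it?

Hub→stop 1→stop 2→stop 3→stop 4→stop 5→Hub: 4+19+6+21+7+5 = 62
Hub→stop 1→stop 2→stop 3→stop 5→stop 4→Hub: 4+19+6+16+7+12 = 64
Hub→stop 1→stop 2→stop 4→stop 3→stop 5→Hub: 4+19+25+21+16+5 = 90
Hub→stop 1→stop 2→stop 4→stop 5→stop 3→Hub: 4+19+25+7+16+11 = 82
Hub→stop 1→stop 2→stop 5→stop 3→stop 4→Hub: 4+19+20+16+21+12 = 92
Hub→stop 1→stop 2→stop 5→stop 4→stop 3→Hub: 4+19+20+7+21+11 = 82
Hub→stop 1→stop 3→stop 2→stop 4→stop 5→Hub: 4+15+6+25+7+5 = 62
Hub→stop 1→stop 3→stop 2→stop 5→stop 4→Hub: 4+15+6+20+7+12 = 64
Hub→stop 1→stop 3→stop 4→stop 2→stop 5→Hub: 4+15+21+25+20+5 = 90
Hub→stop 1→stop 3→stop 4→stop 5→stop 2→Hub: 4+15+21+7+20+15 = 82
Hub→stop 1→stop 3→stop 5→stop 2→stop 4→Hub: 4+15+16+20+25+12 = 92
Hub→stop 1→stop 3→stop 5→stop 4→stop 2→Hub: 4+15+16+7+25+15 = 82
Hub→stop 1→stop 4→stop 2→stop 3→stop 5→Hub: 4+8+25+6+16+5 = 64
Hub→stop 1→stop 4→stop 2→stop 5→stop 3→Hub: 4+8+25+20+16+11 = 84
… (46 more)
Hub→stop 1→stop 5→stop 4→stop 2→stop 3→Hub: 4+1+7+25+6+11 = 54  ← best
The minimum is 54.
One optimal route: Hub → stop 1 → stop 5 → stop 4 → stop 2 → stop 3 → Hub (or its reverse).

54 m — the shortest possible round trip.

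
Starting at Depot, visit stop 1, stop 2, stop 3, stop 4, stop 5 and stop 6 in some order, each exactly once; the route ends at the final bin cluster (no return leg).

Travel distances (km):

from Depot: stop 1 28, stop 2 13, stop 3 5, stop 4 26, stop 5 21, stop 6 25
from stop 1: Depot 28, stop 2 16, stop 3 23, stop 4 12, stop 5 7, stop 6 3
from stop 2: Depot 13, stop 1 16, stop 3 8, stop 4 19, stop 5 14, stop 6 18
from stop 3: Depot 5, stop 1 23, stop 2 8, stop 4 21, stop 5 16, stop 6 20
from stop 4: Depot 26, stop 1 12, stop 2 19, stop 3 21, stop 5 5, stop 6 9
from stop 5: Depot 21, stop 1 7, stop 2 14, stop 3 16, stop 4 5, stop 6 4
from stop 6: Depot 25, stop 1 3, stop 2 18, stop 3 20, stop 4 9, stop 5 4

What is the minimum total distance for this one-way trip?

Shortest open route: 41 km.

There are 6! = 720 possible orderings.
Depot → stop 1 → stop 2 → stop 3 → stop 4 → stop 5 → stop 6: 28+16+8+21+5+4 = 82
Depot → stop 1 → stop 2 → stop 3 → stop 4 → stop 6 → stop 5: 28+16+8+21+9+4 = 86
Depot → stop 1 → stop 2 → stop 3 → stop 5 → stop 4 → stop 6: 28+16+8+16+5+9 = 82
Depot → stop 1 → stop 2 → stop 3 → stop 5 → stop 6 → stop 4: 28+16+8+16+4+9 = 81
Depot → stop 1 → stop 2 → stop 3 → stop 6 → stop 4 → stop 5: 28+16+8+20+9+5 = 86
Depot → stop 1 → stop 2 → stop 3 → stop 6 → stop 5 → stop 4: 28+16+8+20+4+5 = 81
Depot → stop 1 → stop 2 → stop 4 → stop 3 → stop 5 → stop 6: 28+16+19+21+16+4 = 104
Depot → stop 1 → stop 2 → stop 4 → stop 3 → stop 6 → stop 5: 28+16+19+21+20+4 = 108
… (712 more)
Depot → stop 3 → stop 2 → stop 1 → stop 6 → stop 5 → stop 4: 5+8+16+3+4+5 = 41  ← best
The minimum is 41.
One shortest path: Depot → stop 3 → stop 2 → stop 1 → stop 6 → stop 5 → stop 4.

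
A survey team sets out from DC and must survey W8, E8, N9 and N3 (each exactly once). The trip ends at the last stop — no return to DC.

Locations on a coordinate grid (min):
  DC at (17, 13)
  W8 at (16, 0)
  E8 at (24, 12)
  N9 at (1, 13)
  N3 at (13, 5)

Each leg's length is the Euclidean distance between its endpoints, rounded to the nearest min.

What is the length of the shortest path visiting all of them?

Minimum one-way distance = 41 min.

There are 4! = 24 possible orderings.
DC - W8 - E8 - N9 - N3: 13+14+23+14 = 64
DC - W8 - E8 - N3 - N9: 13+14+13+14 = 54
DC - W8 - N9 - E8 - N3: 13+20+23+13 = 69
DC - W8 - N9 - N3 - E8: 13+20+14+13 = 60
DC - W8 - N3 - E8 - N9: 13+6+13+23 = 55
DC - W8 - N3 - N9 - E8: 13+6+14+23 = 56
DC - E8 - W8 - N9 - N3: 7+14+20+14 = 55
DC - E8 - W8 - N3 - N9: 7+14+6+14 = 41
DC - E8 - N9 - W8 - N3: 7+23+20+6 = 56
DC - E8 - N9 - N3 - W8: 7+23+14+6 = 50
DC - E8 - N3 - W8 - N9: 7+13+6+20 = 46
DC - E8 - N3 - N9 - W8: 7+13+14+20 = 54
DC - N9 - W8 - E8 - N3: 16+20+14+13 = 63
DC - N9 - W8 - N3 - E8: 16+20+6+13 = 55
… (10 more)
The minimum is 41.
One shortest path: DC → E8 → W8 → N3 → N9.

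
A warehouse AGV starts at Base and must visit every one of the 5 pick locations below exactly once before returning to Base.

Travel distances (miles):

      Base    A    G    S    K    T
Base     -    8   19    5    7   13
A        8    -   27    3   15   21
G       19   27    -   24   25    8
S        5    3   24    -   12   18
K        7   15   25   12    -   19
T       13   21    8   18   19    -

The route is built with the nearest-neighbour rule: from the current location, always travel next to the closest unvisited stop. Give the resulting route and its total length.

From Base: distances to unvisited — S=5, K=7, A=8, T=13, G=19. Nearest is S (5).
From S: distances to unvisited — A=3, K=12, T=18, G=24. Nearest is A (3).
From A: distances to unvisited — K=15, T=21, G=27. Nearest is K (15).
From K: distances to unvisited — T=19, G=25. Nearest is T (19).
From T: distances to unvisited — G=8. Nearest is G (8).
Return G→Base: 19.
Total = 5 + 3 + 15 + 19 + 8 + 19 = 69.

Total distance 69 miles via the nearest-neighbour route Base → S → A → K → T → G → Base.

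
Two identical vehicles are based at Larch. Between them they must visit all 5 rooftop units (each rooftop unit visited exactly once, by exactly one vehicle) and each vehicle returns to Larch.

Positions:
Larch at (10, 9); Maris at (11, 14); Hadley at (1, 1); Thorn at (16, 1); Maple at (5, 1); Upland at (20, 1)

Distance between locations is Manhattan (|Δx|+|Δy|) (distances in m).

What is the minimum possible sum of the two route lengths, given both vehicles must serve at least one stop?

Minimum combined distance: 66 m.

Try each way of splitting the stops between the two vehicles (each non-empty) and, for each split, find the best tour for each vehicle:
  {Maris} + {Hadley, Thorn, Maple, Upland}: 12 + 54 = 66
  {Hadley} + {Maris, Thorn, Maple, Upland}: 34 + 56 = 90
  {Maris, Hadley} + {Thorn, Maple, Upland}: 46 + 46 = 92
  {Thorn} + {Maris, Hadley, Maple, Upland}: 28 + 64 = 92
  {Maris, Thorn} + {Hadley, Maple, Upland}: 38 + 54 = 92
  {Hadley, Thorn} + {Maris, Maple, Upland}: 46 + 56 = 102
  … (15 splits in total)
Best: vehicle 1 Larch → Maris → Larch = 12; vehicle 2 Larch → Hadley → Maple → Thorn → Upland → Larch = 54; combined 66.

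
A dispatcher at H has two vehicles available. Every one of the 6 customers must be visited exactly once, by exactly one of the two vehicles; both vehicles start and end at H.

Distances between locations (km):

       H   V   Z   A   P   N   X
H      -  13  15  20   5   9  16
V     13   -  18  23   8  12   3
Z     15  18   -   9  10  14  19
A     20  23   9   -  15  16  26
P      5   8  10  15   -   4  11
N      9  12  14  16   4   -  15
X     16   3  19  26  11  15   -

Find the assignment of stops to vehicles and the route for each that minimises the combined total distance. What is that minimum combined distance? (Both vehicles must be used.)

Minimum combined distance: 79 km.

There are 2^5 − 1 = 31 ways to divide the 6 stops into two non-empty groups. For each, the best each vehicle can do is its own shortest tour through its group:
  {V} + {Z, A, P, N, X}: 26 + 69 = 95
  {Z} + {V, A, P, N, X}: 30 + 67 = 97
  {V, Z} + {A, P, N, X}: 46 + 67 = 113
  {A} + {V, Z, P, N, X}: 40 + 58 = 98
  {V, A} + {Z, P, N, X}: 56 + 58 = 114
  {Z, A} + {V, P, N, X}: 44 + 40 = 84
  … (31 splits in total)
  {P} + {V, Z, A, N, X}: 10 + 69 = 79  ← best
Best: vehicle 1 H → P → H = 10; vehicle 2 H → V → X → Z → A → N → H = 69; combined 79.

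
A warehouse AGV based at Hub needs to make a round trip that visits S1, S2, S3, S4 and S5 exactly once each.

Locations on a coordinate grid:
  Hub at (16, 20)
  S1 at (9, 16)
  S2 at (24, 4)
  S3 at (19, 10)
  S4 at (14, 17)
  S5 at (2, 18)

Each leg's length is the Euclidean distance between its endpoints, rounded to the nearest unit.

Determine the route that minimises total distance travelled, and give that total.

60 — the shortest possible round trip.

Hub→S1→S2→S3→S4→S5→Hub: 8+19+8+9+12+14 = 70
Hub→S1→S2→S3→S5→S4→Hub: 8+19+8+19+12+4 = 70
Hub→S1→S2→S4→S3→S5→Hub: 8+19+16+9+19+14 = 85
Hub→S1→S2→S4→S5→S3→Hub: 8+19+16+12+19+10 = 84
Hub→S1→S2→S5→S3→S4→Hub: 8+19+26+19+9+4 = 85
Hub→S1→S2→S5→S4→S3→Hub: 8+19+26+12+9+10 = 84
Hub→S1→S3→S2→S4→S5→Hub: 8+12+8+16+12+14 = 70
Hub→S1→S3→S2→S5→S4→Hub: 8+12+8+26+12+4 = 70
Hub→S1→S3→S4→S2→S5→Hub: 8+12+9+16+26+14 = 85
Hub→S1→S3→S4→S5→S2→Hub: 8+12+9+12+26+18 = 85
Hub→S1→S3→S5→S2→S4→Hub: 8+12+19+26+16+4 = 85
Hub→S1→S3→S5→S4→S2→Hub: 8+12+19+12+16+18 = 85
Hub→S1→S4→S2→S3→S5→Hub: 8+5+16+8+19+14 = 70
Hub→S1→S4→S2→S5→S3→Hub: 8+5+16+26+19+10 = 84
… (46 more)
Hub→S3→S2→S1→S5→S4→Hub: 10+8+19+7+12+4 = 60  ← best
The minimum is 60.
One optimal route: Hub → S3 → S2 → S1 → S5 → S4 → Hub (or its reverse).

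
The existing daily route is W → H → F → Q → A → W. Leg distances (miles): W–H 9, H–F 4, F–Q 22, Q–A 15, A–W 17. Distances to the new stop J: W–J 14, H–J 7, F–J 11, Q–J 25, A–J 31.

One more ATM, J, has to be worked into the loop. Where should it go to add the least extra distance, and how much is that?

Insertion cost between consecutive stops i–j is d(i,J) + d(J,j) − d(i,j):
  between W and H: 14 + 7 − 9 = 12
  between H and F: 7 + 11 − 4 = 14
  between F and Q: 11 + 25 − 22 = 14
  between Q and A: 25 + 31 − 15 = 41
  between A and W: 31 + 14 − 17 = 28
Cheapest insertion is between W and H, adding 12.
New total = 67 + 12 = 79.

+12 miles — insert J between W and H.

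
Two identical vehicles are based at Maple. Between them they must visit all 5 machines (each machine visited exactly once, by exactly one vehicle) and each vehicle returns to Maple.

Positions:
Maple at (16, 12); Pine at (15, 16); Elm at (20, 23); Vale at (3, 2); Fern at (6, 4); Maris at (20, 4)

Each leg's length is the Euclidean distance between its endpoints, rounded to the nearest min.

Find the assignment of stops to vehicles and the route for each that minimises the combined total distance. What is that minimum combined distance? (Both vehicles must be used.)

Minimum combined distance: 68 min.

Try each way of splitting the stops between the two vehicles (each non-empty) and, for each split, find the best tour for each vehicle:
  {Pine} + {Elm, Vale, Fern, Maris}: 8 + 65 = 73
  {Elm} + {Pine, Vale, Fern, Maris}: 24 + 49 = 73
  {Pine, Elm} + {Vale, Fern, Maris}: 25 + 43 = 68
  {Vale} + {Pine, Elm, Fern, Maris}: 32 + 59 = 91
  {Pine, Vale} + {Elm, Fern, Maris}: 38 + 58 = 96
  {Elm, Vale} + {Pine, Fern, Maris}: 55 + 42 = 97
  … (15 splits in total)
Best: vehicle 1 Maple → Pine → Elm → Maple = 25; vehicle 2 Maple → Vale → Fern → Maris → Maple = 43; combined 68.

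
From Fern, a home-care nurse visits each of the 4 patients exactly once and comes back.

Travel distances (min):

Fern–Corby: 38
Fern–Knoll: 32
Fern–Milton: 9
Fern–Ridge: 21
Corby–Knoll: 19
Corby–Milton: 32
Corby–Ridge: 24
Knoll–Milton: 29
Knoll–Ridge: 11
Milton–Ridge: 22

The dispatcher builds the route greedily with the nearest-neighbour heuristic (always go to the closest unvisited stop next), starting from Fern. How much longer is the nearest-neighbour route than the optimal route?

Excess over optimum: 7 min.

From Fern: Milton=9, Ridge=21, Knoll=32, Corby=38 → choose Milton (9).
From Milton: Ridge=22, Knoll=29, Corby=32 → choose Ridge (22).
From Ridge: Knoll=11, Corby=24 → choose Knoll (11).
From Knoll: Corby=19 → choose Corby (19).
NN route Fern → Milton → Ridge → Knoll → Corby → Fern costs 99.
Optimal: Fern → Milton → Corby → Knoll → Ridge → Fern costs 92 (by enumerating all 12 distinct tours).
Excess = 99 − 92 = 7.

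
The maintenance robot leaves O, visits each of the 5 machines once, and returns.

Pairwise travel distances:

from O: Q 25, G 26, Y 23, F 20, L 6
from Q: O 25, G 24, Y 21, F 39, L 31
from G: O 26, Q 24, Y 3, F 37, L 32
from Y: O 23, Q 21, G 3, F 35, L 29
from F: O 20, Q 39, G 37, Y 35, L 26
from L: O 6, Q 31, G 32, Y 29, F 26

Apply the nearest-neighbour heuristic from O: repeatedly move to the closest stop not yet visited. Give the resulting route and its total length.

Nearest-neighbour total = 119; route O → L → F → Y → G → Q → O.

At O the remaining stops are L 6, F 20, Y 23, Q 25, G 26; go to L.
At L the remaining stops are F 26, Y 29, Q 31, G 32; go to F.
At F the remaining stops are Y 35, G 37, Q 39; go to Y.
At Y the remaining stops are G 3, Q 21; go to G.
At G the remaining stops are Q 24; go to Q.
Return Q→O: 25.
Total = 6 + 26 + 35 + 3 + 24 + 25 = 119.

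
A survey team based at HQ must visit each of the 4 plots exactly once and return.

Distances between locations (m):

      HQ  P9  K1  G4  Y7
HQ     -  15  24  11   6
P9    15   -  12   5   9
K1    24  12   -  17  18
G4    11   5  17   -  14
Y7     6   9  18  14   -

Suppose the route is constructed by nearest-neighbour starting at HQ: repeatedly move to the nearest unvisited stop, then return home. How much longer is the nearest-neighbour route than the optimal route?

Excess over optimum: 9 m.

HQ: Y7=6, G4=11, P9=15, K1=24 ⇒ Y7
Y7: P9=9, G4=14, K1=18 ⇒ P9
P9: G4=5, K1=12 ⇒ G4
G4: K1=17 ⇒ K1
NN route HQ → Y7 → P9 → G4 → K1 → HQ costs 61.
Optimal: HQ → G4 → P9 → K1 → Y7 → HQ costs 52 (by enumerating all 12 distinct tours).
Excess = 61 − 52 = 9.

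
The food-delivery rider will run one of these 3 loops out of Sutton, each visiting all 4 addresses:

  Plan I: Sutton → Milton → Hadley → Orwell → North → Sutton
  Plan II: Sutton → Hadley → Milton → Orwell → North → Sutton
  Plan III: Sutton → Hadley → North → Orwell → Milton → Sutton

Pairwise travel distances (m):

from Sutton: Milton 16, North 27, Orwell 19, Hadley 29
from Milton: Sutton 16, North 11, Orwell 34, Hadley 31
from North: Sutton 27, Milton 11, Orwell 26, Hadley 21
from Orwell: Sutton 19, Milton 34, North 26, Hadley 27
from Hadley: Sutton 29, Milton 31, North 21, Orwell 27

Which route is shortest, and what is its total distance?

Shortest is Plan III, total 126 m.

Plan I: 16 + 31 + 27 + 26 + 27 = 127
Plan II: 29 + 31 + 34 + 26 + 27 = 147
Plan III: 29 + 21 + 26 + 34 + 16 = 126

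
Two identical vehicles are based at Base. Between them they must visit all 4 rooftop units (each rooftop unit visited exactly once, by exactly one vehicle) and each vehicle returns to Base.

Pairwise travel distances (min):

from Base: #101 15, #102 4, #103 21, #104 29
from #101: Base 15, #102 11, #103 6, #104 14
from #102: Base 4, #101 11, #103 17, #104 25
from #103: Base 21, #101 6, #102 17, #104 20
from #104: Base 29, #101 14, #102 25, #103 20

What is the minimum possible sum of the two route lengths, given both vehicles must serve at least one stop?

There are 2^3 − 1 = 7 ways to divide the 4 stops into two non-empty groups. For each, the best each vehicle can do is its own shortest tour through its group:
  {#101} + {#102, #103, #104}: 30 + 70 = 100
  {#102} + {#101, #103, #104}: 8 + 70 = 78
  {#101, #102} + {#103, #104}: 30 + 70 = 100
  {#103} + {#101, #102, #104}: 42 + 58 = 100
  {#101, #103} + {#102, #104}: 42 + 58 = 100
  {#102, #103} + {#101, #104}: 42 + 58 = 100
  … (7 splits in total)
Best: vehicle 1 Base → #102 → Base = 8; vehicle 2 Base → #101 → #103 → #104 → Base = 70; combined 78.

Minimum combined distance: 78 min.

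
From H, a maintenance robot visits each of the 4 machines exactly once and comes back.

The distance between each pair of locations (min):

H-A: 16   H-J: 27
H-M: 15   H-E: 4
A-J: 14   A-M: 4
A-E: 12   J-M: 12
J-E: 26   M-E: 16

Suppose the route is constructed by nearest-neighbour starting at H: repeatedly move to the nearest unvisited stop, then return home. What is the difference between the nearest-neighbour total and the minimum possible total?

2 min longer than the optimal tour.

H: E=4, M=15, A=16, J=27 ⇒ E
E: A=12, M=16, J=26 ⇒ A
A: M=4, J=14 ⇒ M
M: J=12 ⇒ J
NN route H → E → A → M → J → H costs 59.
Optimal: H → M → J → A → E → H costs 57 (by enumerating all 12 distinct tours).
Excess = 59 − 57 = 2.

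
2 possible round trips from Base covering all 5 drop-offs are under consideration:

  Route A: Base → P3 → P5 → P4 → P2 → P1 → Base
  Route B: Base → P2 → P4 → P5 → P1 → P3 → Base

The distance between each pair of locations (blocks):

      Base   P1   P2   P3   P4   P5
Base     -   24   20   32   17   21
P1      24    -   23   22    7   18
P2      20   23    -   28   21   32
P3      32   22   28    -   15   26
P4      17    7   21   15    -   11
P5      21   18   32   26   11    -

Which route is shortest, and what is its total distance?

Shortest is Route B, total 124 blocks.

Route A: 32 + 26 + 11 + 21 + 23 + 24 = 137
Route B: 20 + 21 + 11 + 18 + 22 + 32 = 124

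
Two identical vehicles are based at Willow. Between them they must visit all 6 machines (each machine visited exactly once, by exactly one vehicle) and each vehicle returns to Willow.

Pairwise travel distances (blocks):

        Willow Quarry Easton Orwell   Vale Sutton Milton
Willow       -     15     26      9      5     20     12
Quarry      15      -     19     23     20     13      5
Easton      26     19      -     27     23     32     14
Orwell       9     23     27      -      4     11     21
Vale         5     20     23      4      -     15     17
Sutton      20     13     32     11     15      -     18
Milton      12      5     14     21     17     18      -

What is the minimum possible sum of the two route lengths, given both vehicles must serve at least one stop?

88 blocks — the smallest possible combined total.

There are 2^5 − 1 = 31 ways to divide the 6 stops into two non-empty groups. For each, the best each vehicle can do is its own shortest tour through its group:
  {Quarry} + {Easton, Orwell, Vale, Sutton, Milton}: 30 + 78 = 108
  {Easton} + {Quarry, Orwell, Vale, Sutton, Milton}: 52 + 50 = 102
  {Quarry, Easton} + {Orwell, Vale, Sutton, Milton}: 60 + 50 = 110
  {Orwell} + {Quarry, Easton, Vale, Sutton, Milton}: 18 + 78 = 96
  {Quarry, Orwell} + {Easton, Vale, Sutton, Milton}: 47 + 78 = 125
  {Easton, Orwell} + {Quarry, Vale, Sutton, Milton}: 62 + 50 = 112
  … (31 splits in total)
  {Vale} + {Quarry, Easton, Orwell, Sutton, Milton}: 10 + 78 = 88  ← best
Best: vehicle 1 Willow → Vale → Willow = 10; vehicle 2 Willow → Easton → Milton → Quarry → Sutton → Orwell → Willow = 78; combined 88.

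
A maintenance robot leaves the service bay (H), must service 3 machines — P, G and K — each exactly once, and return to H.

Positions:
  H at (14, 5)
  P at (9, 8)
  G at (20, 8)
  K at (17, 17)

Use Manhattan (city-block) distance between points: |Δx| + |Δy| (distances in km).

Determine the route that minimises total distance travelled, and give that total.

H → P → G → K → H: 8+11+12+15 = 46
H → P → K → G → H: 8+17+12+9 = 46
H → G → P → K → H: 9+11+17+15 = 52
The minimum is 46.
One optimal route: H → P → G → K → H (or its reverse).

Minimum total distance: 46 km.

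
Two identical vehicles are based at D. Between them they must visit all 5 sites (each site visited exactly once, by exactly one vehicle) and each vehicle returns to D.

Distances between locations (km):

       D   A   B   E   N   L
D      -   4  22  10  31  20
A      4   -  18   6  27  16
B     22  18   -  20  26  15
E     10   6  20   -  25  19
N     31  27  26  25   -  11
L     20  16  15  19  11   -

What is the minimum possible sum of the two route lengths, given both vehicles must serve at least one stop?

Check every non-empty split of the stops between the two vehicles; for each half take its own optimal tour:
  {A} + {B, E, N, L}: 8 + 83 = 91
  {B} + {A, E, N, L}: 44 + 66 = 110
  {A, B} + {E, N, L}: 44 + 66 = 110
  {E} + {A, B, N, L}: 20 + 79 = 99
  {A, E} + {B, N, L}: 20 + 79 = 99
  {B, E} + {A, N, L}: 52 + 62 = 114
  … (15 splits in total)
Best: vehicle 1 D → A → D = 8; vehicle 2 D → B → L → N → E → D = 83; combined 91.

91 km — the smallest possible combined total.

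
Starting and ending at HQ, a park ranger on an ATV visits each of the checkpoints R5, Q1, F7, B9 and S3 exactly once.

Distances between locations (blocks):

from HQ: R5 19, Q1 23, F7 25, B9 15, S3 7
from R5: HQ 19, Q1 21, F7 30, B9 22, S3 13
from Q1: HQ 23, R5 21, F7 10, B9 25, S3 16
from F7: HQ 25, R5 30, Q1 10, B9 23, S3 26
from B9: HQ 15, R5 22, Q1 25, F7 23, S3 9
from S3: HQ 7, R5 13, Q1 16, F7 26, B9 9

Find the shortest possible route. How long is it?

HQ→R5→Q1→F7→B9→S3→HQ: 19+21+10+23+9+7 = 89
HQ→R5→Q1→F7→S3→B9→HQ: 19+21+10+26+9+15 = 100
HQ→R5→Q1→B9→F7→S3→HQ: 19+21+25+23+26+7 = 121
HQ→R5→Q1→B9→S3→F7→HQ: 19+21+25+9+26+25 = 125
HQ→R5→Q1→S3→F7→B9→HQ: 19+21+16+26+23+15 = 120
HQ→R5→Q1→S3→B9→F7→HQ: 19+21+16+9+23+25 = 113
HQ→R5→F7→Q1→B9→S3→HQ: 19+30+10+25+9+7 = 100
HQ→R5→F7→Q1→S3→B9→HQ: 19+30+10+16+9+15 = 99
HQ→R5→F7→B9→Q1→S3→HQ: 19+30+23+25+16+7 = 120
HQ→R5→F7→B9→S3→Q1→HQ: 19+30+23+9+16+23 = 120
HQ→R5→F7→S3→Q1→B9→HQ: 19+30+26+16+25+15 = 131
HQ→R5→F7→S3→B9→Q1→HQ: 19+30+26+9+25+23 = 132
HQ→R5→B9→Q1→F7→S3→HQ: 19+22+25+10+26+7 = 109
HQ→R5→B9→Q1→S3→F7→HQ: 19+22+25+16+26+25 = 133
… (46 more)
The minimum is 89.
One optimal route: HQ → R5 → Q1 → F7 → B9 → S3 → HQ (or its reverse).

Minimum total distance: 89 blocks.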